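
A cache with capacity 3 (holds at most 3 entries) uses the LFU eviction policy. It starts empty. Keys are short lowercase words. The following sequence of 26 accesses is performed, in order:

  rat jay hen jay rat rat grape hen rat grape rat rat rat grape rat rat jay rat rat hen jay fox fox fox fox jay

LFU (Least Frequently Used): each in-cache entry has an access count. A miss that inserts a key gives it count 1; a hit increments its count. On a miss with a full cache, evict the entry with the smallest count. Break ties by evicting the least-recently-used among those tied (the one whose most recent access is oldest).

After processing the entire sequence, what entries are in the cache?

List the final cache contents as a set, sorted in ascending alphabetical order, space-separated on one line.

LFU simulation (capacity=3):
  1. access rat: MISS. Cache: [rat(c=1)]
  2. access jay: MISS. Cache: [rat(c=1) jay(c=1)]
  3. access hen: MISS. Cache: [rat(c=1) jay(c=1) hen(c=1)]
  4. access jay: HIT, count now 2. Cache: [rat(c=1) hen(c=1) jay(c=2)]
  5. access rat: HIT, count now 2. Cache: [hen(c=1) jay(c=2) rat(c=2)]
  6. access rat: HIT, count now 3. Cache: [hen(c=1) jay(c=2) rat(c=3)]
  7. access grape: MISS, evict hen(c=1). Cache: [grape(c=1) jay(c=2) rat(c=3)]
  8. access hen: MISS, evict grape(c=1). Cache: [hen(c=1) jay(c=2) rat(c=3)]
  9. access rat: HIT, count now 4. Cache: [hen(c=1) jay(c=2) rat(c=4)]
  10. access grape: MISS, evict hen(c=1). Cache: [grape(c=1) jay(c=2) rat(c=4)]
  11. access rat: HIT, count now 5. Cache: [grape(c=1) jay(c=2) rat(c=5)]
  12. access rat: HIT, count now 6. Cache: [grape(c=1) jay(c=2) rat(c=6)]
  13. access rat: HIT, count now 7. Cache: [grape(c=1) jay(c=2) rat(c=7)]
  14. access grape: HIT, count now 2. Cache: [jay(c=2) grape(c=2) rat(c=7)]
  15. access rat: HIT, count now 8. Cache: [jay(c=2) grape(c=2) rat(c=8)]
  16. access rat: HIT, count now 9. Cache: [jay(c=2) grape(c=2) rat(c=9)]
  17. access jay: HIT, count now 3. Cache: [grape(c=2) jay(c=3) rat(c=9)]
  18. access rat: HIT, count now 10. Cache: [grape(c=2) jay(c=3) rat(c=10)]
  19. access rat: HIT, count now 11. Cache: [grape(c=2) jay(c=3) rat(c=11)]
  20. access hen: MISS, evict grape(c=2). Cache: [hen(c=1) jay(c=3) rat(c=11)]
  21. access jay: HIT, count now 4. Cache: [hen(c=1) jay(c=4) rat(c=11)]
  22. access fox: MISS, evict hen(c=1). Cache: [fox(c=1) jay(c=4) rat(c=11)]
  23. access fox: HIT, count now 2. Cache: [fox(c=2) jay(c=4) rat(c=11)]
  24. access fox: HIT, count now 3. Cache: [fox(c=3) jay(c=4) rat(c=11)]
  25. access fox: HIT, count now 4. Cache: [jay(c=4) fox(c=4) rat(c=11)]
  26. access jay: HIT, count now 5. Cache: [fox(c=4) jay(c=5) rat(c=11)]
Total: 18 hits, 8 misses, 5 evictions

Answer: fox jay rat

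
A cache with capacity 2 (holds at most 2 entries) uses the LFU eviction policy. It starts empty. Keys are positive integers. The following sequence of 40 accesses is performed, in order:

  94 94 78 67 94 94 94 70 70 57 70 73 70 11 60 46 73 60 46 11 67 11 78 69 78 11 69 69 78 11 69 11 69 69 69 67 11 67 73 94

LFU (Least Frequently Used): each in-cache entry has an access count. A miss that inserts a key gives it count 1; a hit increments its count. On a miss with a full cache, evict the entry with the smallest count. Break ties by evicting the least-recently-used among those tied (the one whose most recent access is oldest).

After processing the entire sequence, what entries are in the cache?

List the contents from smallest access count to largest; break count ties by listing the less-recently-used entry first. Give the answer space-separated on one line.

Answer: 73 94

Derivation:
LFU simulation (capacity=2):
  1. access 94: MISS. Cache: [94(c=1)]
  2. access 94: HIT, count now 2. Cache: [94(c=2)]
  3. access 78: MISS. Cache: [78(c=1) 94(c=2)]
  4. access 67: MISS, evict 78(c=1). Cache: [67(c=1) 94(c=2)]
  5. access 94: HIT, count now 3. Cache: [67(c=1) 94(c=3)]
  6. access 94: HIT, count now 4. Cache: [67(c=1) 94(c=4)]
  7. access 94: HIT, count now 5. Cache: [67(c=1) 94(c=5)]
  8. access 70: MISS, evict 67(c=1). Cache: [70(c=1) 94(c=5)]
  9. access 70: HIT, count now 2. Cache: [70(c=2) 94(c=5)]
  10. access 57: MISS, evict 70(c=2). Cache: [57(c=1) 94(c=5)]
  11. access 70: MISS, evict 57(c=1). Cache: [70(c=1) 94(c=5)]
  12. access 73: MISS, evict 70(c=1). Cache: [73(c=1) 94(c=5)]
  13. access 70: MISS, evict 73(c=1). Cache: [70(c=1) 94(c=5)]
  14. access 11: MISS, evict 70(c=1). Cache: [11(c=1) 94(c=5)]
  15. access 60: MISS, evict 11(c=1). Cache: [60(c=1) 94(c=5)]
  16. access 46: MISS, evict 60(c=1). Cache: [46(c=1) 94(c=5)]
  17. access 73: MISS, evict 46(c=1). Cache: [73(c=1) 94(c=5)]
  18. access 60: MISS, evict 73(c=1). Cache: [60(c=1) 94(c=5)]
  19. access 46: MISS, evict 60(c=1). Cache: [46(c=1) 94(c=5)]
  20. access 11: MISS, evict 46(c=1). Cache: [11(c=1) 94(c=5)]
  21. access 67: MISS, evict 11(c=1). Cache: [67(c=1) 94(c=5)]
  22. access 11: MISS, evict 67(c=1). Cache: [11(c=1) 94(c=5)]
  23. access 78: MISS, evict 11(c=1). Cache: [78(c=1) 94(c=5)]
  24. access 69: MISS, evict 78(c=1). Cache: [69(c=1) 94(c=5)]
  25. access 78: MISS, evict 69(c=1). Cache: [78(c=1) 94(c=5)]
  26. access 11: MISS, evict 78(c=1). Cache: [11(c=1) 94(c=5)]
  27. access 69: MISS, evict 11(c=1). Cache: [69(c=1) 94(c=5)]
  28. access 69: HIT, count now 2. Cache: [69(c=2) 94(c=5)]
  29. access 78: MISS, evict 69(c=2). Cache: [78(c=1) 94(c=5)]
  30. access 11: MISS, evict 78(c=1). Cache: [11(c=1) 94(c=5)]
  31. access 69: MISS, evict 11(c=1). Cache: [69(c=1) 94(c=5)]
  32. access 11: MISS, evict 69(c=1). Cache: [11(c=1) 94(c=5)]
  33. access 69: MISS, evict 11(c=1). Cache: [69(c=1) 94(c=5)]
  34. access 69: HIT, count now 2. Cache: [69(c=2) 94(c=5)]
  35. access 69: HIT, count now 3. Cache: [69(c=3) 94(c=5)]
  36. access 67: MISS, evict 69(c=3). Cache: [67(c=1) 94(c=5)]
  37. access 11: MISS, evict 67(c=1). Cache: [11(c=1) 94(c=5)]
  38. access 67: MISS, evict 11(c=1). Cache: [67(c=1) 94(c=5)]
  39. access 73: MISS, evict 67(c=1). Cache: [73(c=1) 94(c=5)]
  40. access 94: HIT, count now 6. Cache: [73(c=1) 94(c=6)]
Total: 9 hits, 31 misses, 29 evictions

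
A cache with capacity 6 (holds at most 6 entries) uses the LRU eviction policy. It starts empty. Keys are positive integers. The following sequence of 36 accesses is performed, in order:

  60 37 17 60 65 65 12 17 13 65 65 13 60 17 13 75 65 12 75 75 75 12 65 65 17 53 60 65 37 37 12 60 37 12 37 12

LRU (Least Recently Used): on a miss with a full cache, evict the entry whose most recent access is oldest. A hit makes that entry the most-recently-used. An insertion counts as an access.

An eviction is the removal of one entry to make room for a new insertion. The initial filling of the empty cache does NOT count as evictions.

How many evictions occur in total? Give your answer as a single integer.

Answer: 4

Derivation:
LRU simulation (capacity=6):
  1. access 60: MISS. Cache (LRU->MRU): [60]
  2. access 37: MISS. Cache (LRU->MRU): [60 37]
  3. access 17: MISS. Cache (LRU->MRU): [60 37 17]
  4. access 60: HIT. Cache (LRU->MRU): [37 17 60]
  5. access 65: MISS. Cache (LRU->MRU): [37 17 60 65]
  6. access 65: HIT. Cache (LRU->MRU): [37 17 60 65]
  7. access 12: MISS. Cache (LRU->MRU): [37 17 60 65 12]
  8. access 17: HIT. Cache (LRU->MRU): [37 60 65 12 17]
  9. access 13: MISS. Cache (LRU->MRU): [37 60 65 12 17 13]
  10. access 65: HIT. Cache (LRU->MRU): [37 60 12 17 13 65]
  11. access 65: HIT. Cache (LRU->MRU): [37 60 12 17 13 65]
  12. access 13: HIT. Cache (LRU->MRU): [37 60 12 17 65 13]
  13. access 60: HIT. Cache (LRU->MRU): [37 12 17 65 13 60]
  14. access 17: HIT. Cache (LRU->MRU): [37 12 65 13 60 17]
  15. access 13: HIT. Cache (LRU->MRU): [37 12 65 60 17 13]
  16. access 75: MISS, evict 37. Cache (LRU->MRU): [12 65 60 17 13 75]
  17. access 65: HIT. Cache (LRU->MRU): [12 60 17 13 75 65]
  18. access 12: HIT. Cache (LRU->MRU): [60 17 13 75 65 12]
  19. access 75: HIT. Cache (LRU->MRU): [60 17 13 65 12 75]
  20. access 75: HIT. Cache (LRU->MRU): [60 17 13 65 12 75]
  21. access 75: HIT. Cache (LRU->MRU): [60 17 13 65 12 75]
  22. access 12: HIT. Cache (LRU->MRU): [60 17 13 65 75 12]
  23. access 65: HIT. Cache (LRU->MRU): [60 17 13 75 12 65]
  24. access 65: HIT. Cache (LRU->MRU): [60 17 13 75 12 65]
  25. access 17: HIT. Cache (LRU->MRU): [60 13 75 12 65 17]
  26. access 53: MISS, evict 60. Cache (LRU->MRU): [13 75 12 65 17 53]
  27. access 60: MISS, evict 13. Cache (LRU->MRU): [75 12 65 17 53 60]
  28. access 65: HIT. Cache (LRU->MRU): [75 12 17 53 60 65]
  29. access 37: MISS, evict 75. Cache (LRU->MRU): [12 17 53 60 65 37]
  30. access 37: HIT. Cache (LRU->MRU): [12 17 53 60 65 37]
  31. access 12: HIT. Cache (LRU->MRU): [17 53 60 65 37 12]
  32. access 60: HIT. Cache (LRU->MRU): [17 53 65 37 12 60]
  33. access 37: HIT. Cache (LRU->MRU): [17 53 65 12 60 37]
  34. access 12: HIT. Cache (LRU->MRU): [17 53 65 60 37 12]
  35. access 37: HIT. Cache (LRU->MRU): [17 53 65 60 12 37]
  36. access 12: HIT. Cache (LRU->MRU): [17 53 65 60 37 12]
Total: 26 hits, 10 misses, 4 evictions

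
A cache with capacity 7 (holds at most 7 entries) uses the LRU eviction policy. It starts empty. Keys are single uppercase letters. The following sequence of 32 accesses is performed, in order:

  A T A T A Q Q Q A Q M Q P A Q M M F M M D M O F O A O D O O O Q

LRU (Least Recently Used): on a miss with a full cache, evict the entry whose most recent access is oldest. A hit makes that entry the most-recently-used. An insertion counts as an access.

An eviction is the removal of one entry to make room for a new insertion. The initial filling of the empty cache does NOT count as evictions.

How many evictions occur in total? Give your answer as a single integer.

LRU simulation (capacity=7):
  1. access A: MISS. Cache (LRU->MRU): [A]
  2. access T: MISS. Cache (LRU->MRU): [A T]
  3. access A: HIT. Cache (LRU->MRU): [T A]
  4. access T: HIT. Cache (LRU->MRU): [A T]
  5. access A: HIT. Cache (LRU->MRU): [T A]
  6. access Q: MISS. Cache (LRU->MRU): [T A Q]
  7. access Q: HIT. Cache (LRU->MRU): [T A Q]
  8. access Q: HIT. Cache (LRU->MRU): [T A Q]
  9. access A: HIT. Cache (LRU->MRU): [T Q A]
  10. access Q: HIT. Cache (LRU->MRU): [T A Q]
  11. access M: MISS. Cache (LRU->MRU): [T A Q M]
  12. access Q: HIT. Cache (LRU->MRU): [T A M Q]
  13. access P: MISS. Cache (LRU->MRU): [T A M Q P]
  14. access A: HIT. Cache (LRU->MRU): [T M Q P A]
  15. access Q: HIT. Cache (LRU->MRU): [T M P A Q]
  16. access M: HIT. Cache (LRU->MRU): [T P A Q M]
  17. access M: HIT. Cache (LRU->MRU): [T P A Q M]
  18. access F: MISS. Cache (LRU->MRU): [T P A Q M F]
  19. access M: HIT. Cache (LRU->MRU): [T P A Q F M]
  20. access M: HIT. Cache (LRU->MRU): [T P A Q F M]
  21. access D: MISS. Cache (LRU->MRU): [T P A Q F M D]
  22. access M: HIT. Cache (LRU->MRU): [T P A Q F D M]
  23. access O: MISS, evict T. Cache (LRU->MRU): [P A Q F D M O]
  24. access F: HIT. Cache (LRU->MRU): [P A Q D M O F]
  25. access O: HIT. Cache (LRU->MRU): [P A Q D M F O]
  26. access A: HIT. Cache (LRU->MRU): [P Q D M F O A]
  27. access O: HIT. Cache (LRU->MRU): [P Q D M F A O]
  28. access D: HIT. Cache (LRU->MRU): [P Q M F A O D]
  29. access O: HIT. Cache (LRU->MRU): [P Q M F A D O]
  30. access O: HIT. Cache (LRU->MRU): [P Q M F A D O]
  31. access O: HIT. Cache (LRU->MRU): [P Q M F A D O]
  32. access Q: HIT. Cache (LRU->MRU): [P M F A D O Q]
Total: 24 hits, 8 misses, 1 evictions

Answer: 1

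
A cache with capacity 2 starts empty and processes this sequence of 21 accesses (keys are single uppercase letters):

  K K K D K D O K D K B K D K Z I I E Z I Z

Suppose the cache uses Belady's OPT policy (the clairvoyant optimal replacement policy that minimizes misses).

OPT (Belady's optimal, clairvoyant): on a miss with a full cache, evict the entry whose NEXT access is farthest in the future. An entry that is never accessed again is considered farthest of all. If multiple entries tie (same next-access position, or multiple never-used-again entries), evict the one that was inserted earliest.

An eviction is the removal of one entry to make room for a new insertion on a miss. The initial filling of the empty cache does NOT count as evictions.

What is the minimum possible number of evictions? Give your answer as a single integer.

Answer: 8

Derivation:
OPT (Belady) simulation (capacity=2):
  1. access K: MISS. Cache: [K]
  2. access K: HIT. Next use of K: step 3. Cache: [K]
  3. access K: HIT. Next use of K: step 5. Cache: [K]
  4. access D: MISS. Cache: [K D]
  5. access K: HIT. Next use of K: step 8. Cache: [K D]
  6. access D: HIT. Next use of D: step 9. Cache: [K D]
  7. access O: MISS, evict D (next use: step 9). Cache: [K O]
  8. access K: HIT. Next use of K: step 10. Cache: [K O]
  9. access D: MISS, evict O (next use: never). Cache: [K D]
  10. access K: HIT. Next use of K: step 12. Cache: [K D]
  11. access B: MISS, evict D (next use: step 13). Cache: [K B]
  12. access K: HIT. Next use of K: step 14. Cache: [K B]
  13. access D: MISS, evict B (next use: never). Cache: [K D]
  14. access K: HIT. Next use of K: never. Cache: [K D]
  15. access Z: MISS, evict K (next use: never). Cache: [D Z]
  16. access I: MISS, evict D (next use: never). Cache: [Z I]
  17. access I: HIT. Next use of I: step 20. Cache: [Z I]
  18. access E: MISS, evict I (next use: step 20). Cache: [Z E]
  19. access Z: HIT. Next use of Z: step 21. Cache: [Z E]
  20. access I: MISS, evict E (next use: never). Cache: [Z I]
  21. access Z: HIT. Next use of Z: never. Cache: [Z I]
Total: 11 hits, 10 misses, 8 evictions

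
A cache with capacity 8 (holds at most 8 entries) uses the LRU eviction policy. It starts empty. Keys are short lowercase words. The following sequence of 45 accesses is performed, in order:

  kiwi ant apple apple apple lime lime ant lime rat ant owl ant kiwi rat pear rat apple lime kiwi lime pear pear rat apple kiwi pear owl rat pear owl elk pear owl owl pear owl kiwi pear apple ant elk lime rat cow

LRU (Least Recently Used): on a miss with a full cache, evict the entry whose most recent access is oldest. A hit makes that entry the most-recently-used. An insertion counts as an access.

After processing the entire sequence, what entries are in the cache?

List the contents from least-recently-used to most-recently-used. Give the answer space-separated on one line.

Answer: kiwi pear apple ant elk lime rat cow

Derivation:
LRU simulation (capacity=8):
  1. access kiwi: MISS. Cache (LRU->MRU): [kiwi]
  2. access ant: MISS. Cache (LRU->MRU): [kiwi ant]
  3. access apple: MISS. Cache (LRU->MRU): [kiwi ant apple]
  4. access apple: HIT. Cache (LRU->MRU): [kiwi ant apple]
  5. access apple: HIT. Cache (LRU->MRU): [kiwi ant apple]
  6. access lime: MISS. Cache (LRU->MRU): [kiwi ant apple lime]
  7. access lime: HIT. Cache (LRU->MRU): [kiwi ant apple lime]
  8. access ant: HIT. Cache (LRU->MRU): [kiwi apple lime ant]
  9. access lime: HIT. Cache (LRU->MRU): [kiwi apple ant lime]
  10. access rat: MISS. Cache (LRU->MRU): [kiwi apple ant lime rat]
  11. access ant: HIT. Cache (LRU->MRU): [kiwi apple lime rat ant]
  12. access owl: MISS. Cache (LRU->MRU): [kiwi apple lime rat ant owl]
  13. access ant: HIT. Cache (LRU->MRU): [kiwi apple lime rat owl ant]
  14. access kiwi: HIT. Cache (LRU->MRU): [apple lime rat owl ant kiwi]
  15. access rat: HIT. Cache (LRU->MRU): [apple lime owl ant kiwi rat]
  16. access pear: MISS. Cache (LRU->MRU): [apple lime owl ant kiwi rat pear]
  17. access rat: HIT. Cache (LRU->MRU): [apple lime owl ant kiwi pear rat]
  18. access apple: HIT. Cache (LRU->MRU): [lime owl ant kiwi pear rat apple]
  19. access lime: HIT. Cache (LRU->MRU): [owl ant kiwi pear rat apple lime]
  20. access kiwi: HIT. Cache (LRU->MRU): [owl ant pear rat apple lime kiwi]
  21. access lime: HIT. Cache (LRU->MRU): [owl ant pear rat apple kiwi lime]
  22. access pear: HIT. Cache (LRU->MRU): [owl ant rat apple kiwi lime pear]
  23. access pear: HIT. Cache (LRU->MRU): [owl ant rat apple kiwi lime pear]
  24. access rat: HIT. Cache (LRU->MRU): [owl ant apple kiwi lime pear rat]
  25. access apple: HIT. Cache (LRU->MRU): [owl ant kiwi lime pear rat apple]
  26. access kiwi: HIT. Cache (LRU->MRU): [owl ant lime pear rat apple kiwi]
  27. access pear: HIT. Cache (LRU->MRU): [owl ant lime rat apple kiwi pear]
  28. access owl: HIT. Cache (LRU->MRU): [ant lime rat apple kiwi pear owl]
  29. access rat: HIT. Cache (LRU->MRU): [ant lime apple kiwi pear owl rat]
  30. access pear: HIT. Cache (LRU->MRU): [ant lime apple kiwi owl rat pear]
  31. access owl: HIT. Cache (LRU->MRU): [ant lime apple kiwi rat pear owl]
  32. access elk: MISS. Cache (LRU->MRU): [ant lime apple kiwi rat pear owl elk]
  33. access pear: HIT. Cache (LRU->MRU): [ant lime apple kiwi rat owl elk pear]
  34. access owl: HIT. Cache (LRU->MRU): [ant lime apple kiwi rat elk pear owl]
  35. access owl: HIT. Cache (LRU->MRU): [ant lime apple kiwi rat elk pear owl]
  36. access pear: HIT. Cache (LRU->MRU): [ant lime apple kiwi rat elk owl pear]
  37. access owl: HIT. Cache (LRU->MRU): [ant lime apple kiwi rat elk pear owl]
  38. access kiwi: HIT. Cache (LRU->MRU): [ant lime apple rat elk pear owl kiwi]
  39. access pear: HIT. Cache (LRU->MRU): [ant lime apple rat elk owl kiwi pear]
  40. access apple: HIT. Cache (LRU->MRU): [ant lime rat elk owl kiwi pear apple]
  41. access ant: HIT. Cache (LRU->MRU): [lime rat elk owl kiwi pear apple ant]
  42. access elk: HIT. Cache (LRU->MRU): [lime rat owl kiwi pear apple ant elk]
  43. access lime: HIT. Cache (LRU->MRU): [rat owl kiwi pear apple ant elk lime]
  44. access rat: HIT. Cache (LRU->MRU): [owl kiwi pear apple ant elk lime rat]
  45. access cow: MISS, evict owl. Cache (LRU->MRU): [kiwi pear apple ant elk lime rat cow]
Total: 36 hits, 9 misses, 1 evictions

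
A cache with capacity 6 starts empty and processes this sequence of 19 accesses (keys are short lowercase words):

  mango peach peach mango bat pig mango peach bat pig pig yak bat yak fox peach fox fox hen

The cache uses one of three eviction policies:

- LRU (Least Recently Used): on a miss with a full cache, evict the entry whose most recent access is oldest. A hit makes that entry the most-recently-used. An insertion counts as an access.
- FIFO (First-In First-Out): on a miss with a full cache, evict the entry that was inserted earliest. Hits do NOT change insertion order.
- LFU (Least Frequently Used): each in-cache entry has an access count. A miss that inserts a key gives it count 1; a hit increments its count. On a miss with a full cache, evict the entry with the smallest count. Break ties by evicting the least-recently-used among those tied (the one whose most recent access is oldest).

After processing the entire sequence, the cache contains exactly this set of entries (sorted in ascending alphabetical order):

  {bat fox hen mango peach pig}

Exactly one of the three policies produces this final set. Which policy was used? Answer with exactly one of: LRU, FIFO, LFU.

Simulating under each policy and comparing final sets:
  LRU: final set = {bat fox hen peach pig yak} -> differs
  FIFO: final set = {bat fox hen peach pig yak} -> differs
  LFU: final set = {bat fox hen mango peach pig} -> MATCHES target
Only LFU produces the target set.

Answer: LFU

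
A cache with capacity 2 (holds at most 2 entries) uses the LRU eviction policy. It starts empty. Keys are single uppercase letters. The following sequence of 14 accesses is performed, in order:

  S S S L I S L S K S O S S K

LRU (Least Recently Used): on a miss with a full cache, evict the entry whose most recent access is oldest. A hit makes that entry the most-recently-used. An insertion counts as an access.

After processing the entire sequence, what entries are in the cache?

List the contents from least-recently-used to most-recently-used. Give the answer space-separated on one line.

Answer: S K

Derivation:
LRU simulation (capacity=2):
  1. access S: MISS. Cache (LRU->MRU): [S]
  2. access S: HIT. Cache (LRU->MRU): [S]
  3. access S: HIT. Cache (LRU->MRU): [S]
  4. access L: MISS. Cache (LRU->MRU): [S L]
  5. access I: MISS, evict S. Cache (LRU->MRU): [L I]
  6. access S: MISS, evict L. Cache (LRU->MRU): [I S]
  7. access L: MISS, evict I. Cache (LRU->MRU): [S L]
  8. access S: HIT. Cache (LRU->MRU): [L S]
  9. access K: MISS, evict L. Cache (LRU->MRU): [S K]
  10. access S: HIT. Cache (LRU->MRU): [K S]
  11. access O: MISS, evict K. Cache (LRU->MRU): [S O]
  12. access S: HIT. Cache (LRU->MRU): [O S]
  13. access S: HIT. Cache (LRU->MRU): [O S]
  14. access K: MISS, evict O. Cache (LRU->MRU): [S K]
Total: 6 hits, 8 misses, 6 evictions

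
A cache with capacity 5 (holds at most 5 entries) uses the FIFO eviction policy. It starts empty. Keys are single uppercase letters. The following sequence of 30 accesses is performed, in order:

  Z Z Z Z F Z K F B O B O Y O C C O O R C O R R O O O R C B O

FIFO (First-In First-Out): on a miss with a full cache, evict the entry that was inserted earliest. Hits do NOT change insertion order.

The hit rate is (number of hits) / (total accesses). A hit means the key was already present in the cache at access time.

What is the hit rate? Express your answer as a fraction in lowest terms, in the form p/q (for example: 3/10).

Answer: 11/15

Derivation:
FIFO simulation (capacity=5):
  1. access Z: MISS. Cache (old->new): [Z]
  2. access Z: HIT. Cache (old->new): [Z]
  3. access Z: HIT. Cache (old->new): [Z]
  4. access Z: HIT. Cache (old->new): [Z]
  5. access F: MISS. Cache (old->new): [Z F]
  6. access Z: HIT. Cache (old->new): [Z F]
  7. access K: MISS. Cache (old->new): [Z F K]
  8. access F: HIT. Cache (old->new): [Z F K]
  9. access B: MISS. Cache (old->new): [Z F K B]
  10. access O: MISS. Cache (old->new): [Z F K B O]
  11. access B: HIT. Cache (old->new): [Z F K B O]
  12. access O: HIT. Cache (old->new): [Z F K B O]
  13. access Y: MISS, evict Z. Cache (old->new): [F K B O Y]
  14. access O: HIT. Cache (old->new): [F K B O Y]
  15. access C: MISS, evict F. Cache (old->new): [K B O Y C]
  16. access C: HIT. Cache (old->new): [K B O Y C]
  17. access O: HIT. Cache (old->new): [K B O Y C]
  18. access O: HIT. Cache (old->new): [K B O Y C]
  19. access R: MISS, evict K. Cache (old->new): [B O Y C R]
  20. access C: HIT. Cache (old->new): [B O Y C R]
  21. access O: HIT. Cache (old->new): [B O Y C R]
  22. access R: HIT. Cache (old->new): [B O Y C R]
  23. access R: HIT. Cache (old->new): [B O Y C R]
  24. access O: HIT. Cache (old->new): [B O Y C R]
  25. access O: HIT. Cache (old->new): [B O Y C R]
  26. access O: HIT. Cache (old->new): [B O Y C R]
  27. access R: HIT. Cache (old->new): [B O Y C R]
  28. access C: HIT. Cache (old->new): [B O Y C R]
  29. access B: HIT. Cache (old->new): [B O Y C R]
  30. access O: HIT. Cache (old->new): [B O Y C R]
Total: 22 hits, 8 misses, 3 evictions

Hit rate = 22/30 = 11/15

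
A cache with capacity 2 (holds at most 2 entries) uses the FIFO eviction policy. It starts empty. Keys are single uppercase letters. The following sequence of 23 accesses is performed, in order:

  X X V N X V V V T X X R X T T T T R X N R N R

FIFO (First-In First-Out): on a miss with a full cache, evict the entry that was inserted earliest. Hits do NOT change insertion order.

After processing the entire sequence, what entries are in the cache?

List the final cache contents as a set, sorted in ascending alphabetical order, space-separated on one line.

FIFO simulation (capacity=2):
  1. access X: MISS. Cache (old->new): [X]
  2. access X: HIT. Cache (old->new): [X]
  3. access V: MISS. Cache (old->new): [X V]
  4. access N: MISS, evict X. Cache (old->new): [V N]
  5. access X: MISS, evict V. Cache (old->new): [N X]
  6. access V: MISS, evict N. Cache (old->new): [X V]
  7. access V: HIT. Cache (old->new): [X V]
  8. access V: HIT. Cache (old->new): [X V]
  9. access T: MISS, evict X. Cache (old->new): [V T]
  10. access X: MISS, evict V. Cache (old->new): [T X]
  11. access X: HIT. Cache (old->new): [T X]
  12. access R: MISS, evict T. Cache (old->new): [X R]
  13. access X: HIT. Cache (old->new): [X R]
  14. access T: MISS, evict X. Cache (old->new): [R T]
  15. access T: HIT. Cache (old->new): [R T]
  16. access T: HIT. Cache (old->new): [R T]
  17. access T: HIT. Cache (old->new): [R T]
  18. access R: HIT. Cache (old->new): [R T]
  19. access X: MISS, evict R. Cache (old->new): [T X]
  20. access N: MISS, evict T. Cache (old->new): [X N]
  21. access R: MISS, evict X. Cache (old->new): [N R]
  22. access N: HIT. Cache (old->new): [N R]
  23. access R: HIT. Cache (old->new): [N R]
Total: 11 hits, 12 misses, 10 evictions

Answer: N R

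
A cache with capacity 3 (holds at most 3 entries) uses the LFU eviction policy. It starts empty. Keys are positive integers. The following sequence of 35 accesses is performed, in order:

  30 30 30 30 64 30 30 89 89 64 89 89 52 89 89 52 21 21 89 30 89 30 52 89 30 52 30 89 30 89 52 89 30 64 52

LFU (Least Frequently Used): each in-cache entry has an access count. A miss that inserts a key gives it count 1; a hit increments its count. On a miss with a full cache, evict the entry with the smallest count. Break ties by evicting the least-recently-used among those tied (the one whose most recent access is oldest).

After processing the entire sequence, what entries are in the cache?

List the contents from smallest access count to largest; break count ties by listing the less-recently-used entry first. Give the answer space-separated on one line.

LFU simulation (capacity=3):
  1. access 30: MISS. Cache: [30(c=1)]
  2. access 30: HIT, count now 2. Cache: [30(c=2)]
  3. access 30: HIT, count now 3. Cache: [30(c=3)]
  4. access 30: HIT, count now 4. Cache: [30(c=4)]
  5. access 64: MISS. Cache: [64(c=1) 30(c=4)]
  6. access 30: HIT, count now 5. Cache: [64(c=1) 30(c=5)]
  7. access 30: HIT, count now 6. Cache: [64(c=1) 30(c=6)]
  8. access 89: MISS. Cache: [64(c=1) 89(c=1) 30(c=6)]
  9. access 89: HIT, count now 2. Cache: [64(c=1) 89(c=2) 30(c=6)]
  10. access 64: HIT, count now 2. Cache: [89(c=2) 64(c=2) 30(c=6)]
  11. access 89: HIT, count now 3. Cache: [64(c=2) 89(c=3) 30(c=6)]
  12. access 89: HIT, count now 4. Cache: [64(c=2) 89(c=4) 30(c=6)]
  13. access 52: MISS, evict 64(c=2). Cache: [52(c=1) 89(c=4) 30(c=6)]
  14. access 89: HIT, count now 5. Cache: [52(c=1) 89(c=5) 30(c=6)]
  15. access 89: HIT, count now 6. Cache: [52(c=1) 30(c=6) 89(c=6)]
  16. access 52: HIT, count now 2. Cache: [52(c=2) 30(c=6) 89(c=6)]
  17. access 21: MISS, evict 52(c=2). Cache: [21(c=1) 30(c=6) 89(c=6)]
  18. access 21: HIT, count now 2. Cache: [21(c=2) 30(c=6) 89(c=6)]
  19. access 89: HIT, count now 7. Cache: [21(c=2) 30(c=6) 89(c=7)]
  20. access 30: HIT, count now 7. Cache: [21(c=2) 89(c=7) 30(c=7)]
  21. access 89: HIT, count now 8. Cache: [21(c=2) 30(c=7) 89(c=8)]
  22. access 30: HIT, count now 8. Cache: [21(c=2) 89(c=8) 30(c=8)]
  23. access 52: MISS, evict 21(c=2). Cache: [52(c=1) 89(c=8) 30(c=8)]
  24. access 89: HIT, count now 9. Cache: [52(c=1) 30(c=8) 89(c=9)]
  25. access 30: HIT, count now 9. Cache: [52(c=1) 89(c=9) 30(c=9)]
  26. access 52: HIT, count now 2. Cache: [52(c=2) 89(c=9) 30(c=9)]
  27. access 30: HIT, count now 10. Cache: [52(c=2) 89(c=9) 30(c=10)]
  28. access 89: HIT, count now 10. Cache: [52(c=2) 30(c=10) 89(c=10)]
  29. access 30: HIT, count now 11. Cache: [52(c=2) 89(c=10) 30(c=11)]
  30. access 89: HIT, count now 11. Cache: [52(c=2) 30(c=11) 89(c=11)]
  31. access 52: HIT, count now 3. Cache: [52(c=3) 30(c=11) 89(c=11)]
  32. access 89: HIT, count now 12. Cache: [52(c=3) 30(c=11) 89(c=12)]
  33. access 30: HIT, count now 12. Cache: [52(c=3) 89(c=12) 30(c=12)]
  34. access 64: MISS, evict 52(c=3). Cache: [64(c=1) 89(c=12) 30(c=12)]
  35. access 52: MISS, evict 64(c=1). Cache: [52(c=1) 89(c=12) 30(c=12)]
Total: 27 hits, 8 misses, 5 evictions

Answer: 52 89 30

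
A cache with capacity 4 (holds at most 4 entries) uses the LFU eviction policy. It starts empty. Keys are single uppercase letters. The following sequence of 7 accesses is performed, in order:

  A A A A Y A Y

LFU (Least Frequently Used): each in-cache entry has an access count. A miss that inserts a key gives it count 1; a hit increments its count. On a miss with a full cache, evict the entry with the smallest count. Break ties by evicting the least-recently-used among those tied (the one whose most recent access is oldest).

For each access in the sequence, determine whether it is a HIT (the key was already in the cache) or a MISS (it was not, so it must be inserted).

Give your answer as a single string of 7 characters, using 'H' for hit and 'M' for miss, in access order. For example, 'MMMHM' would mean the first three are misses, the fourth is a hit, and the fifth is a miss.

LFU simulation (capacity=4):
  1. access A: MISS. Cache: [A(c=1)]
  2. access A: HIT, count now 2. Cache: [A(c=2)]
  3. access A: HIT, count now 3. Cache: [A(c=3)]
  4. access A: HIT, count now 4. Cache: [A(c=4)]
  5. access Y: MISS. Cache: [Y(c=1) A(c=4)]
  6. access A: HIT, count now 5. Cache: [Y(c=1) A(c=5)]
  7. access Y: HIT, count now 2. Cache: [Y(c=2) A(c=5)]
Total: 5 hits, 2 misses, 0 evictions

Answer: MHHHMHH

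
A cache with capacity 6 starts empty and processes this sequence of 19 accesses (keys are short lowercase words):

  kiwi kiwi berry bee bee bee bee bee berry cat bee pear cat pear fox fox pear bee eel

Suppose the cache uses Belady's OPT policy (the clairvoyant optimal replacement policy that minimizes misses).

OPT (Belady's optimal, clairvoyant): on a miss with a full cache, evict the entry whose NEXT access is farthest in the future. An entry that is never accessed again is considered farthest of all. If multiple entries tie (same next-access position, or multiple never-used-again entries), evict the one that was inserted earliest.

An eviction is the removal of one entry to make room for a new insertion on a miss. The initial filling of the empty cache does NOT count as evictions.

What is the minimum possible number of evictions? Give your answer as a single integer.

OPT (Belady) simulation (capacity=6):
  1. access kiwi: MISS. Cache: [kiwi]
  2. access kiwi: HIT. Next use of kiwi: never. Cache: [kiwi]
  3. access berry: MISS. Cache: [kiwi berry]
  4. access bee: MISS. Cache: [kiwi berry bee]
  5. access bee: HIT. Next use of bee: step 6. Cache: [kiwi berry bee]
  6. access bee: HIT. Next use of bee: step 7. Cache: [kiwi berry bee]
  7. access bee: HIT. Next use of bee: step 8. Cache: [kiwi berry bee]
  8. access bee: HIT. Next use of bee: step 11. Cache: [kiwi berry bee]
  9. access berry: HIT. Next use of berry: never. Cache: [kiwi berry bee]
  10. access cat: MISS. Cache: [kiwi berry bee cat]
  11. access bee: HIT. Next use of bee: step 18. Cache: [kiwi berry bee cat]
  12. access pear: MISS. Cache: [kiwi berry bee cat pear]
  13. access cat: HIT. Next use of cat: never. Cache: [kiwi berry bee cat pear]
  14. access pear: HIT. Next use of pear: step 17. Cache: [kiwi berry bee cat pear]
  15. access fox: MISS. Cache: [kiwi berry bee cat pear fox]
  16. access fox: HIT. Next use of fox: never. Cache: [kiwi berry bee cat pear fox]
  17. access pear: HIT. Next use of pear: never. Cache: [kiwi berry bee cat pear fox]
  18. access bee: HIT. Next use of bee: never. Cache: [kiwi berry bee cat pear fox]
  19. access eel: MISS, evict kiwi (next use: never). Cache: [berry bee cat pear fox eel]
Total: 12 hits, 7 misses, 1 evictions

Answer: 1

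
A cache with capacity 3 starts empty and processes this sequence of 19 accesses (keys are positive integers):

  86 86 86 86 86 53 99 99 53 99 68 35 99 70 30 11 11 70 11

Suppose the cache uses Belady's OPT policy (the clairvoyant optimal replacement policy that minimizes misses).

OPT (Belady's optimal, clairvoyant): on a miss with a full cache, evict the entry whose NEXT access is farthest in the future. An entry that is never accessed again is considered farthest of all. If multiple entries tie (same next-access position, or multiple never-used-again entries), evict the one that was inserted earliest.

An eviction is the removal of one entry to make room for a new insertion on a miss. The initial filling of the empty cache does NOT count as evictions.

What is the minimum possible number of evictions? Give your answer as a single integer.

OPT (Belady) simulation (capacity=3):
  1. access 86: MISS. Cache: [86]
  2. access 86: HIT. Next use of 86: step 3. Cache: [86]
  3. access 86: HIT. Next use of 86: step 4. Cache: [86]
  4. access 86: HIT. Next use of 86: step 5. Cache: [86]
  5. access 86: HIT. Next use of 86: never. Cache: [86]
  6. access 53: MISS. Cache: [86 53]
  7. access 99: MISS. Cache: [86 53 99]
  8. access 99: HIT. Next use of 99: step 10. Cache: [86 53 99]
  9. access 53: HIT. Next use of 53: never. Cache: [86 53 99]
  10. access 99: HIT. Next use of 99: step 13. Cache: [86 53 99]
  11. access 68: MISS, evict 86 (next use: never). Cache: [53 99 68]
  12. access 35: MISS, evict 53 (next use: never). Cache: [99 68 35]
  13. access 99: HIT. Next use of 99: never. Cache: [99 68 35]
  14. access 70: MISS, evict 99 (next use: never). Cache: [68 35 70]
  15. access 30: MISS, evict 68 (next use: never). Cache: [35 70 30]
  16. access 11: MISS, evict 35 (next use: never). Cache: [70 30 11]
  17. access 11: HIT. Next use of 11: step 19. Cache: [70 30 11]
  18. access 70: HIT. Next use of 70: never. Cache: [70 30 11]
  19. access 11: HIT. Next use of 11: never. Cache: [70 30 11]
Total: 11 hits, 8 misses, 5 evictions

Answer: 5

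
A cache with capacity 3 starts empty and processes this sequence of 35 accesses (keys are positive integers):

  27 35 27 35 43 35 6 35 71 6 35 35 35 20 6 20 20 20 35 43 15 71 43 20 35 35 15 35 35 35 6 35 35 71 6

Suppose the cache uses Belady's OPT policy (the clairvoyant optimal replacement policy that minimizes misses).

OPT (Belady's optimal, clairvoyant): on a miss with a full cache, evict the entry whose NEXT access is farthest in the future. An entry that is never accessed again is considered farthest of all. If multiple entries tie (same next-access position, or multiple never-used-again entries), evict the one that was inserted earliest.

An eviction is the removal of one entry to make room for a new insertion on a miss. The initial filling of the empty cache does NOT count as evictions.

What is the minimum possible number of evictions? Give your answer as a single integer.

OPT (Belady) simulation (capacity=3):
  1. access 27: MISS. Cache: [27]
  2. access 35: MISS. Cache: [27 35]
  3. access 27: HIT. Next use of 27: never. Cache: [27 35]
  4. access 35: HIT. Next use of 35: step 6. Cache: [27 35]
  5. access 43: MISS. Cache: [27 35 43]
  6. access 35: HIT. Next use of 35: step 8. Cache: [27 35 43]
  7. access 6: MISS, evict 27 (next use: never). Cache: [35 43 6]
  8. access 35: HIT. Next use of 35: step 11. Cache: [35 43 6]
  9. access 71: MISS, evict 43 (next use: step 20). Cache: [35 6 71]
  10. access 6: HIT. Next use of 6: step 15. Cache: [35 6 71]
  11. access 35: HIT. Next use of 35: step 12. Cache: [35 6 71]
  12. access 35: HIT. Next use of 35: step 13. Cache: [35 6 71]
  13. access 35: HIT. Next use of 35: step 19. Cache: [35 6 71]
  14. access 20: MISS, evict 71 (next use: step 22). Cache: [35 6 20]
  15. access 6: HIT. Next use of 6: step 31. Cache: [35 6 20]
  16. access 20: HIT. Next use of 20: step 17. Cache: [35 6 20]
  17. access 20: HIT. Next use of 20: step 18. Cache: [35 6 20]
  18. access 20: HIT. Next use of 20: step 24. Cache: [35 6 20]
  19. access 35: HIT. Next use of 35: step 25. Cache: [35 6 20]
  20. access 43: MISS, evict 6 (next use: step 31). Cache: [35 20 43]
  21. access 15: MISS, evict 35 (next use: step 25). Cache: [20 43 15]
  22. access 71: MISS, evict 15 (next use: step 27). Cache: [20 43 71]
  23. access 43: HIT. Next use of 43: never. Cache: [20 43 71]
  24. access 20: HIT. Next use of 20: never. Cache: [20 43 71]
  25. access 35: MISS, evict 20 (next use: never). Cache: [43 71 35]
  26. access 35: HIT. Next use of 35: step 28. Cache: [43 71 35]
  27. access 15: MISS, evict 43 (next use: never). Cache: [71 35 15]
  28. access 35: HIT. Next use of 35: step 29. Cache: [71 35 15]
  29. access 35: HIT. Next use of 35: step 30. Cache: [71 35 15]
  30. access 35: HIT. Next use of 35: step 32. Cache: [71 35 15]
  31. access 6: MISS, evict 15 (next use: never). Cache: [71 35 6]
  32. access 35: HIT. Next use of 35: step 33. Cache: [71 35 6]
  33. access 35: HIT. Next use of 35: never. Cache: [71 35 6]
  34. access 71: HIT. Next use of 71: never. Cache: [71 35 6]
  35. access 6: HIT. Next use of 6: never. Cache: [71 35 6]
Total: 23 hits, 12 misses, 9 evictions

Answer: 9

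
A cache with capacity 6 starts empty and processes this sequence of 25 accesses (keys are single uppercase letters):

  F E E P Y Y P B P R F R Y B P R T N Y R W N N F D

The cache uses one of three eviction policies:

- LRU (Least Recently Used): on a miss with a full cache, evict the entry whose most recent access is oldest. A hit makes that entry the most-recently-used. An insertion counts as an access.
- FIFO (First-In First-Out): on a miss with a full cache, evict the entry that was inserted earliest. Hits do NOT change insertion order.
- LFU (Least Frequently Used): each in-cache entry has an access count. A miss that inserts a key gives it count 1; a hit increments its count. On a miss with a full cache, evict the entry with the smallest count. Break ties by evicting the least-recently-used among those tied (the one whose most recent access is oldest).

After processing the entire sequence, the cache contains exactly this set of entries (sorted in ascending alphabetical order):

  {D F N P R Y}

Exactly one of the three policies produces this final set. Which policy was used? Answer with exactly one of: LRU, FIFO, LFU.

Answer: LFU

Derivation:
Simulating under each policy and comparing final sets:
  LRU: final set = {D F N R W Y} -> differs
  FIFO: final set = {D F N R T W} -> differs
  LFU: final set = {D F N P R Y} -> MATCHES target
Only LFU produces the target set.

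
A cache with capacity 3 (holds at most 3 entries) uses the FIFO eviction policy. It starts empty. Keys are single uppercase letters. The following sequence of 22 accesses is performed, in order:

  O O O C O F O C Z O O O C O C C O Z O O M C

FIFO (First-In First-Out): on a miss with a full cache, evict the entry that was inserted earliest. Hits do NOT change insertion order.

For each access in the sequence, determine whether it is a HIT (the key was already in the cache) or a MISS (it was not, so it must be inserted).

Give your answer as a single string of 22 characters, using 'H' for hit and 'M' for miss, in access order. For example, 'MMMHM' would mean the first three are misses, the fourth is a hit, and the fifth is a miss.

FIFO simulation (capacity=3):
  1. access O: MISS. Cache (old->new): [O]
  2. access O: HIT. Cache (old->new): [O]
  3. access O: HIT. Cache (old->new): [O]
  4. access C: MISS. Cache (old->new): [O C]
  5. access O: HIT. Cache (old->new): [O C]
  6. access F: MISS. Cache (old->new): [O C F]
  7. access O: HIT. Cache (old->new): [O C F]
  8. access C: HIT. Cache (old->new): [O C F]
  9. access Z: MISS, evict O. Cache (old->new): [C F Z]
  10. access O: MISS, evict C. Cache (old->new): [F Z O]
  11. access O: HIT. Cache (old->new): [F Z O]
  12. access O: HIT. Cache (old->new): [F Z O]
  13. access C: MISS, evict F. Cache (old->new): [Z O C]
  14. access O: HIT. Cache (old->new): [Z O C]
  15. access C: HIT. Cache (old->new): [Z O C]
  16. access C: HIT. Cache (old->new): [Z O C]
  17. access O: HIT. Cache (old->new): [Z O C]
  18. access Z: HIT. Cache (old->new): [Z O C]
  19. access O: HIT. Cache (old->new): [Z O C]
  20. access O: HIT. Cache (old->new): [Z O C]
  21. access M: MISS, evict Z. Cache (old->new): [O C M]
  22. access C: HIT. Cache (old->new): [O C M]
Total: 15 hits, 7 misses, 4 evictions

Answer: MHHMHMHHMMHHMHHHHHHHMH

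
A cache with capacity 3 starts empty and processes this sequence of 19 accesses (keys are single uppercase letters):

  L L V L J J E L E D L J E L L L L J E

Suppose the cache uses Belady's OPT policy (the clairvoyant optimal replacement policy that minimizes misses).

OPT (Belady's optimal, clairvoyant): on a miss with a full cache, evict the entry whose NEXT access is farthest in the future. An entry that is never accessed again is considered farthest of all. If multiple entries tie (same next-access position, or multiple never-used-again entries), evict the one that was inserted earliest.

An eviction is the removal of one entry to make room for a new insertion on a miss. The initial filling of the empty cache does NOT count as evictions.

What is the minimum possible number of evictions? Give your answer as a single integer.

Answer: 3

Derivation:
OPT (Belady) simulation (capacity=3):
  1. access L: MISS. Cache: [L]
  2. access L: HIT. Next use of L: step 4. Cache: [L]
  3. access V: MISS. Cache: [L V]
  4. access L: HIT. Next use of L: step 8. Cache: [L V]
  5. access J: MISS. Cache: [L V J]
  6. access J: HIT. Next use of J: step 12. Cache: [L V J]
  7. access E: MISS, evict V (next use: never). Cache: [L J E]
  8. access L: HIT. Next use of L: step 11. Cache: [L J E]
  9. access E: HIT. Next use of E: step 13. Cache: [L J E]
  10. access D: MISS, evict E (next use: step 13). Cache: [L J D]
  11. access L: HIT. Next use of L: step 14. Cache: [L J D]
  12. access J: HIT. Next use of J: step 18. Cache: [L J D]
  13. access E: MISS, evict D (next use: never). Cache: [L J E]
  14. access L: HIT. Next use of L: step 15. Cache: [L J E]
  15. access L: HIT. Next use of L: step 16. Cache: [L J E]
  16. access L: HIT. Next use of L: step 17. Cache: [L J E]
  17. access L: HIT. Next use of L: never. Cache: [L J E]
  18. access J: HIT. Next use of J: never. Cache: [L J E]
  19. access E: HIT. Next use of E: never. Cache: [L J E]
Total: 13 hits, 6 misses, 3 evictions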